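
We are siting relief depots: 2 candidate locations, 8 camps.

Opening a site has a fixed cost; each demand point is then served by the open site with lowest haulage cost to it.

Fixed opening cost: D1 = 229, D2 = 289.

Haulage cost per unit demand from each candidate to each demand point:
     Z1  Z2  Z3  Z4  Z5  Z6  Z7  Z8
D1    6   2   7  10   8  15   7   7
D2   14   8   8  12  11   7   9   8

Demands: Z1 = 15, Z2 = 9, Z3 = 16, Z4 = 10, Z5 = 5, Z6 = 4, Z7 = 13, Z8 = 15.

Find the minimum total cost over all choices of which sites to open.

Open {D1}: assign each demand point to its cheapest open site.
  Z1→D1 15×6=90, Z2→D1 9×2=18, Z3→D1 16×7=112, Z4→D1 10×10=100, Z5→D1 5×8=40, Z6→D1 4×15=60, Z7→D1 13×7=91, Z8→D1 15×7=105
  haulage cost 616, fixed 229 → total 845.
Compare {D1, D2}: haulage cost 584 + fixed 518 = 1102.
Compare {D2}: haulage cost 850 + fixed 289 = 1139.

845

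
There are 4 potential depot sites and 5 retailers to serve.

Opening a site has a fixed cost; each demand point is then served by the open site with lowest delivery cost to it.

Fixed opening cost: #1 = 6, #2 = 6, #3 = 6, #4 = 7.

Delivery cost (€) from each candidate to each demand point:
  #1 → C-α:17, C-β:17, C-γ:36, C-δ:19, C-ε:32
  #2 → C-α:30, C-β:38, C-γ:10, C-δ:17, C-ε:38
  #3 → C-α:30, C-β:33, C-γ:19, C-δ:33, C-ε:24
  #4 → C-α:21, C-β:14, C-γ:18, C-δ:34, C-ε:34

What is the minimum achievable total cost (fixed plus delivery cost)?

103

Open {#1, #2, #3}: assign each demand point to its cheapest open site.
  C-α→#1 17, C-β→#1 17, C-γ→#2 10, C-δ→#2 17, C-ε→#3 24
  delivery cost 85, fixed 18 → total 103.
Compare {#1, #2}: delivery cost 93 + fixed 12 = 105.
Compare {#2, #3, #4}: delivery cost 86 + fixed 19 = 105.
Compare {#1, #2, #3, #4}: delivery cost 82 + fixed 25 = 107.
All other subsets cost ≥ 105. Minimum total cost: 103.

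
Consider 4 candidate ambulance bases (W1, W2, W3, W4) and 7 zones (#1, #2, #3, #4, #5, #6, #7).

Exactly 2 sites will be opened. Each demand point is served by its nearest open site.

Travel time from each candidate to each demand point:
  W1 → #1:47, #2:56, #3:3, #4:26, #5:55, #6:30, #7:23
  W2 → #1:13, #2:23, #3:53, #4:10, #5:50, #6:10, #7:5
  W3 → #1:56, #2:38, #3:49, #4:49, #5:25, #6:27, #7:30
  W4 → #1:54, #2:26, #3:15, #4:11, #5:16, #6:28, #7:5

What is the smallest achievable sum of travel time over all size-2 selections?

92

Open {W2, W4}.
  #1→W2 13, #2→W2 23, #3→W4 15, #4→W2 10, #5→W4 16, #6→W2 10, #7→W2 5  ⇒ total 92.
Compare {W1, W2}: total 114.
Compare {W2, W3}: total 135.
No size-2 selection does better; minimum is 92.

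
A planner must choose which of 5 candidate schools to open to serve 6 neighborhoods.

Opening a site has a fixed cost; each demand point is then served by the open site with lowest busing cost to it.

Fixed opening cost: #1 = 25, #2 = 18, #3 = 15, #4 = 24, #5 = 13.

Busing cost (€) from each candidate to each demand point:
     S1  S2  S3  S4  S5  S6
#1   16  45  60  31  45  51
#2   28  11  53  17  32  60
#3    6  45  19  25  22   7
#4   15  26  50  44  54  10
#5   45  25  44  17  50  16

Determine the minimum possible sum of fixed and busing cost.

Open {#2, #3}: assign each demand point to its cheapest open site.
  S1→#3 6, S2→#2 11, S3→#3 19, S4→#2 17, S5→#3 22, S6→#3 7
  busing cost 82, fixed 33 → total 115.
Compare {#3, #5}: busing cost 96 + fixed 28 = 124.
Compare {#2, #3, #5}: busing cost 82 + fixed 46 = 128.
Compare {#3}: busing cost 124 + fixed 15 = 139.
All other subsets cost ≥ 124. Minimum total cost: 115.

115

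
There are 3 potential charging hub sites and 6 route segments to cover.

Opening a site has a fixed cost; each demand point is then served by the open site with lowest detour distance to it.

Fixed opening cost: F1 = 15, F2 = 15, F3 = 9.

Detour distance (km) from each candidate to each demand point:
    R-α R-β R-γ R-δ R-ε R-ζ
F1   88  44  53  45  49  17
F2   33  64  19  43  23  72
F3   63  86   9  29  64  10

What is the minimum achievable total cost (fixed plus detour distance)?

187

Open {F1, F2, F3}: assign each demand point to its cheapest open site.
  R-α→F2 33, R-β→F1 44, R-γ→F3 9, R-δ→F3 29, R-ε→F2 23, R-ζ→F3 10
  detour distance 148, fixed 39 → total 187.
Compare {F2, F3}: detour distance 168 + fixed 24 = 192.
Compare {F1, F2}: detour distance 179 + fixed 30 = 209.
Compare {F1, F3}: detour distance 204 + fixed 24 = 228.
All other subsets cost ≥ 192. Minimum total cost: 187.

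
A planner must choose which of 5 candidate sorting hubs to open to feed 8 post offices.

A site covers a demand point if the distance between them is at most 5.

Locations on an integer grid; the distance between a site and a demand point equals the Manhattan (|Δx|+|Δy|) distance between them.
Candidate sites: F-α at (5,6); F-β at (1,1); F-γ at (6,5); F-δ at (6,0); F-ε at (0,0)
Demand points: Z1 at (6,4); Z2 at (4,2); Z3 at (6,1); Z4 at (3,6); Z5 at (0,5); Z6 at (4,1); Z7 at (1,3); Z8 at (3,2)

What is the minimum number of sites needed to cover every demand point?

Coverage sets (demand points within 5 of each site):
  F-α: {Z1, Z2, Z4}
  F-β: {Z2, Z3, Z5, Z6, Z7, Z8}
  F-γ: {Z1, Z2, Z3, Z4}
  F-δ: {Z1, Z2, Z3, Z6, Z8}
  F-ε: {Z5, Z6, Z7, Z8}
No single site covers all 8 demand points.
But {F-α, F-β} covers everything, so the minimum is 2.

2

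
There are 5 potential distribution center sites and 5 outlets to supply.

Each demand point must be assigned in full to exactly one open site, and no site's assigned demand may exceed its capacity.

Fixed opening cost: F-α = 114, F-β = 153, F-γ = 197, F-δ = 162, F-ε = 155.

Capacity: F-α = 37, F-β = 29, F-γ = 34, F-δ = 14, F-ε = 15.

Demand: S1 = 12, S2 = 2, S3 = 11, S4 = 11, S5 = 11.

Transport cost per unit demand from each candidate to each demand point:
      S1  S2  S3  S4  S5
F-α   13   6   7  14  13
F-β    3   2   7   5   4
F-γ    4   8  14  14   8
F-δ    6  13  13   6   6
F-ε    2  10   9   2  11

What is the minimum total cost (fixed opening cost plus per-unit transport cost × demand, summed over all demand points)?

582

Open {F-α, F-β}; cheapest assignment that respects the capacities:
  F-α (cap 37, load 22): S3, S5 — cost 11×7 + 11×13 = 220
  F-β (cap 29, load 25): S1, S2, S4 — cost 12×3 + 2×2 + 11×5 = 95
  Shipping 315, fixed 267 → total 582.
  Any other capacity-feasible assignment to {F-α, F-β} ships for at least 315.
Compare {F-α, F-β, F-ε}: its best feasible assignment gives total 605.
Compare {F-β, F-γ}: its best feasible assignment gives total 622.
Every other set of open sites that can feasibly serve all demand totals ≥ 605 even under its best assignment. Minimum: 582.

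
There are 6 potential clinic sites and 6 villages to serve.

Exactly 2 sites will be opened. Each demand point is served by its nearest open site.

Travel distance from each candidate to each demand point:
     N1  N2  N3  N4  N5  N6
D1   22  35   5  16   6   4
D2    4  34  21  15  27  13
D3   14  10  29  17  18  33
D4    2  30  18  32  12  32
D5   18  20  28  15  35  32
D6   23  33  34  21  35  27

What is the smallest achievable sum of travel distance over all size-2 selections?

Open {D1, D3}.
  N1→D3 14, N2→D3 10, N3→D1 5, N4→D1 16, N5→D1 6, N6→D1 4  ⇒ total 55.
Compare {D1, D4}: total 63.
Compare {D1, D2}: total 68.
No size-2 selection does better; minimum is 55.

55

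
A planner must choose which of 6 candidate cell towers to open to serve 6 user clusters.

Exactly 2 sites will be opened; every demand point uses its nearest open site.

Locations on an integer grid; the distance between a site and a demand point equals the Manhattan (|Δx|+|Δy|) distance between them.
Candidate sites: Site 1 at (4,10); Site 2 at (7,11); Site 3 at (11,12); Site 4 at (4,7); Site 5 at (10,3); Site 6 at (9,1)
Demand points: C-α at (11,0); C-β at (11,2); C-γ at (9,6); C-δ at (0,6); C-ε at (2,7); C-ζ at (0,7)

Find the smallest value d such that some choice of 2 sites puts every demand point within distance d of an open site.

Open {Site 4, Site 5}.
  Farthest demand point is C-δ at distance 5 (to Site 4); all others are ≤ 5.
With {Site 4, Site 6} the worst case is 5.
With {Site 1, Site 5} the worst case is 8.
No size-2 selection achieves below 5.

5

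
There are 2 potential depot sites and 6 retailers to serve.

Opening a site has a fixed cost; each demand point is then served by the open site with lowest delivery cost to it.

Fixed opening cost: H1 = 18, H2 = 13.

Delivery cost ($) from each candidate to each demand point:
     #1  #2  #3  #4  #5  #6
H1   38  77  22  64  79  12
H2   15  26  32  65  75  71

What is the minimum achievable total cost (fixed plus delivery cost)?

Open {H1, H2}: assign each demand point to its cheapest open site.
  #1→H2 15, #2→H2 26, #3→H1 22, #4→H1 64, #5→H2 75, #6→H1 12
  delivery cost 214, fixed 31 → total 245.
Compare {H2}: delivery cost 284 + fixed 13 = 297.
Compare {H1}: delivery cost 292 + fixed 18 = 310.

245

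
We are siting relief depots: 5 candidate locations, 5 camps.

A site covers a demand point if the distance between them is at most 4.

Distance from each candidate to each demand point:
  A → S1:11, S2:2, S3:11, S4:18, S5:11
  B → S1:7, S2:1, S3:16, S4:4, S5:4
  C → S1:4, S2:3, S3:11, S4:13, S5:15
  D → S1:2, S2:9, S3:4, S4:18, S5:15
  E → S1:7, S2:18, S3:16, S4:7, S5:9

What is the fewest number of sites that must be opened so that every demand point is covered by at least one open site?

Coverage sets (demand points within 4 of each site):
  A: {S2}
  B: {S2, S4, S5}
  C: {S1, S2}
  D: {S1, S3}
  E: {}
No single site covers all 5 demand points.
But {B, D} covers everything, so the minimum is 2.

2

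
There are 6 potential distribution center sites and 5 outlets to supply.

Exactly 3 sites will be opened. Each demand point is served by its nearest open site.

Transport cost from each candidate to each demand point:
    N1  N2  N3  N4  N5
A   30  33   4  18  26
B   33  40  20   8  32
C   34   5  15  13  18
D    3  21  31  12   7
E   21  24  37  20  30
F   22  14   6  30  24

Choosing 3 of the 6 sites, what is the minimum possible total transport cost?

31

Open {A, C, D}.
  N1→D 3, N2→C 5, N3→A 4, N4→D 12, N5→D 7  ⇒ total 31.
Compare {C, D, F}: total 33.
Compare {B, C, D}: total 38.
No size-3 selection does better; minimum is 31.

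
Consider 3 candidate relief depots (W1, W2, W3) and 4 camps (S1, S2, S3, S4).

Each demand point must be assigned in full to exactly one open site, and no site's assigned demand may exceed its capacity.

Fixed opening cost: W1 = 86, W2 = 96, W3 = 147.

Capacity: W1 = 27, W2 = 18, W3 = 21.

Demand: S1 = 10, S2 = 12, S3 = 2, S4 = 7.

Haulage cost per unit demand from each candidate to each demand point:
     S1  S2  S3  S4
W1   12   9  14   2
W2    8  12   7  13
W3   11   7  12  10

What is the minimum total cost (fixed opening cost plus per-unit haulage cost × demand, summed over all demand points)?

398

Open {W1, W2}; cheapest assignment that respects the capacities:
  W1 (cap 27, load 19): S2, S4 — cost 12×9 + 7×2 = 122
  W2 (cap 18, load 12): S1, S3 — cost 10×8 + 2×7 = 94
  Shipping 216, fixed 182 → total 398.
  Any other capacity-feasible assignment to {W1, W2} ships for at least 216.
Compare {W1, W3}: its best feasible assignment gives total 475.
Compare {W2, W3}: its best feasible assignment gives total 491.
Every other set of open sites that can feasibly serve all demand totals ≥ 475 even under its best assignment. Minimum: 398.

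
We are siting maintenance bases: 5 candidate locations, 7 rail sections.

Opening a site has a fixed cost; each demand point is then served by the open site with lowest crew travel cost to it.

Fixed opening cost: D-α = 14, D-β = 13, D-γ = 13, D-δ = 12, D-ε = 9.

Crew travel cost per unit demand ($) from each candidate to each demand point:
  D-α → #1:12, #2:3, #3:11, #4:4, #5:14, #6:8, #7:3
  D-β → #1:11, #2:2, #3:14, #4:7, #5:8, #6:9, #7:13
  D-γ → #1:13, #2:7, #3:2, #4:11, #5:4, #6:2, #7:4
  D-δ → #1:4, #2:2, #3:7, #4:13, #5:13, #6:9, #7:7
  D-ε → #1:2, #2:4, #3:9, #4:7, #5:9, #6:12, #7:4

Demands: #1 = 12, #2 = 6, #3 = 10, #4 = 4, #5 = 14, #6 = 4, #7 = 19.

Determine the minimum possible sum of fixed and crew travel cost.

Open {D-α, D-γ, D-ε}: assign each demand point to its cheapest open site.
  #1→D-ε 12×2=24, #2→D-α 6×3=18, #3→D-γ 10×2=20, #4→D-α 4×4=16, #5→D-γ 14×4=56, #6→D-γ 4×2=8, #7→D-α 19×3=57
  crew travel cost 199, fixed 36 → total 235.
Compare {D-α, D-γ, D-δ, D-ε}: crew travel cost 193 + fixed 48 = 241.
Compare {D-α, D-β, D-γ, D-ε}: crew travel cost 193 + fixed 49 = 242.
Compare {D-α, D-β, D-γ, D-δ, D-ε}: crew travel cost 193 + fixed 61 = 254.
All other subsets cost ≥ 241. Minimum total cost: 235.

235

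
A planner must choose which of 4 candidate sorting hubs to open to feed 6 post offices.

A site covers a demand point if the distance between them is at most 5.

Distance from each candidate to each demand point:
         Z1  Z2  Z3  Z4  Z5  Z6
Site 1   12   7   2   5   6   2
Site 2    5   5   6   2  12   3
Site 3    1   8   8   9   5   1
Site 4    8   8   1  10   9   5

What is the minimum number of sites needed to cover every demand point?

Coverage sets (demand points within 5 of each site):
  Site 1: {Z3, Z4, Z6}
  Site 2: {Z1, Z2, Z4, Z6}
  Site 3: {Z1, Z5, Z6}
  Site 4: {Z3, Z6}
No 2 sites suffice: every size-2 union leaves at least one demand point uncovered.
But {Site 1, Site 2, Site 3} covers everything, so the minimum is 3.

3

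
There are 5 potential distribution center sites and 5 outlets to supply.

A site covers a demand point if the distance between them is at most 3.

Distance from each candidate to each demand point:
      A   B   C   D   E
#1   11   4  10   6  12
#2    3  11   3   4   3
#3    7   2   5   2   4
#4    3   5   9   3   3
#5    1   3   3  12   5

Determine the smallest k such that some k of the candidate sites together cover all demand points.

Coverage sets (demand points within 3 of each site):
  #1: {}
  #2: {A, C, E}
  #3: {B, D}
  #4: {A, D, E}
  #5: {A, B, C}
No single site covers all 5 demand points.
But {#2, #3} covers everything, so the minimum is 2.

2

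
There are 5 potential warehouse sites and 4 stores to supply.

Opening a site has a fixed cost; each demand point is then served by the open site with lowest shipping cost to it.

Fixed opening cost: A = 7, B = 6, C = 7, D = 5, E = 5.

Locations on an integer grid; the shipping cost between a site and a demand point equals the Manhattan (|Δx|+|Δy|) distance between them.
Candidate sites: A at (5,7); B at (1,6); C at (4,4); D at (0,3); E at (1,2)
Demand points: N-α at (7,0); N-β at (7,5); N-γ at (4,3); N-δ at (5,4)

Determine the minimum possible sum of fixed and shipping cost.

20

Open {C}: assign each demand point to its cheapest open site.
  N-α→C 7, N-β→C 4, N-γ→C 1, N-δ→C 1
  shipping cost 13, fixed 7 → total 20.
Compare {C, D}: shipping cost 13 + fixed 12 = 25.
Compare {C, E}: shipping cost 13 + fixed 12 = 25.
Compare {B, C}: shipping cost 13 + fixed 13 = 26.
All other subsets cost ≥ 25. Minimum total cost: 20.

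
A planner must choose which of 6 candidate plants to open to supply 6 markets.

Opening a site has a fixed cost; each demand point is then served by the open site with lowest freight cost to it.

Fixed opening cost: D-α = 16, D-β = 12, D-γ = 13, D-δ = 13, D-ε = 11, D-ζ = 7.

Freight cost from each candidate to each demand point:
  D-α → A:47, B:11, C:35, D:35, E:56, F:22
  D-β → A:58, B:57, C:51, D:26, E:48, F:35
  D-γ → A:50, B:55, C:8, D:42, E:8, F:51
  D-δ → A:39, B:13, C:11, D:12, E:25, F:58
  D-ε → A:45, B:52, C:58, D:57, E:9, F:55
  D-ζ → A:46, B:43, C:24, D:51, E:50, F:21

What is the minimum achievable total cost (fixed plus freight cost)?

134

Open {D-γ, D-δ, D-ζ}: assign each demand point to its cheapest open site.
  A→D-δ 39, B→D-δ 13, C→D-γ 8, D→D-δ 12, E→D-γ 8, F→D-ζ 21
  freight cost 101, fixed 33 → total 134.
Compare {D-δ, D-ε, D-ζ}: freight cost 105 + fixed 31 = 136.
Compare {D-δ, D-ζ}: freight cost 121 + fixed 20 = 141.
Compare {D-α, D-γ, D-δ}: freight cost 100 + fixed 42 = 142.
All other subsets cost ≥ 136. Minimum total cost: 134.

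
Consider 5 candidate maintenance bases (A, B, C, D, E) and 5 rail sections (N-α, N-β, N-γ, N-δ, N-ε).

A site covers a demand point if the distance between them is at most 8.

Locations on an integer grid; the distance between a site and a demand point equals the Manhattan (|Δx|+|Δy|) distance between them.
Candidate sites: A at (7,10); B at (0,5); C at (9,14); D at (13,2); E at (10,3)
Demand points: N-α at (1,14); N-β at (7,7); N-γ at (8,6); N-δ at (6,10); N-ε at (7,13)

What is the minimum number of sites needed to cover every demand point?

Coverage sets (demand points within 8 of each site):
  A: {N-β, N-γ, N-δ, N-ε}
  B: {}
  C: {N-α, N-δ, N-ε}
  D: {}
  E: {N-β, N-γ}
No single site covers all 5 demand points.
But {A, C} covers everything, so the minimum is 2.

2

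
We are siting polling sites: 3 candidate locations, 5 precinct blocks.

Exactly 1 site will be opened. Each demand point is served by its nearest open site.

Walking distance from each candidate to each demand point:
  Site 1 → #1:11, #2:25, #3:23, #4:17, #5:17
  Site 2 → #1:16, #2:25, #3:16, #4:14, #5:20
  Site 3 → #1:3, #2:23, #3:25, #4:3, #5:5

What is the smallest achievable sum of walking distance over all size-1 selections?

Open {Site 3}.
  #1→Site 3 3, #2→Site 3 23, #3→Site 3 25, #4→Site 3 3, #5→Site 3 5  ⇒ total 59.
Compare {Site 2}: total 91.
Compare {Site 1}: total 93.

59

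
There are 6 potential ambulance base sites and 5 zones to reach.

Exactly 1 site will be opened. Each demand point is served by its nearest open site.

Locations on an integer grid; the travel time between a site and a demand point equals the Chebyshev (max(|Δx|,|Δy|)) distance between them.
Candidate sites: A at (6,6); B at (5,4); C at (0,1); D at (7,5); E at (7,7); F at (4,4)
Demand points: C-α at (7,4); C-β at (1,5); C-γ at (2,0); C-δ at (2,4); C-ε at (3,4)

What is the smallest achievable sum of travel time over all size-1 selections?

13

Open {F}.
  C-α→F 3, C-β→F 3, C-γ→F 4, C-δ→F 2, C-ε→F 1  ⇒ total 13.
Compare {B}: total 15.
Compare {C}: total 19.
No size-1 selection does better; minimum is 13.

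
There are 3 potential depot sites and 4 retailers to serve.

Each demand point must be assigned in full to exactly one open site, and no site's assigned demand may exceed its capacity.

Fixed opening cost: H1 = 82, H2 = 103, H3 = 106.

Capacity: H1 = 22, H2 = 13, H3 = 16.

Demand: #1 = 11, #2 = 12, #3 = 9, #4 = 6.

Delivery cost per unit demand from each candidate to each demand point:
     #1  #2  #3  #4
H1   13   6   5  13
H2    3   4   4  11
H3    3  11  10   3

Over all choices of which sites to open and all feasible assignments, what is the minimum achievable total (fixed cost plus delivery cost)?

Open {H1, H2, H3}; cheapest assignment that respects the capacities:
  H1 (cap 22, load 21): #2, #3 — cost 12×6 + 9×5 = 117
  H2 (cap 13, load 11): #1 — cost 11×3 = 33
  H3 (cap 16, load 6): #4 — cost 6×3 = 18
  Shipping 168, fixed 291 → total 459.
  Any other capacity-feasible assignment to {H1, H2, H3} ships for at least 168.
Total demand is 38; every other set of sites either has combined capacity below 38 or cannot fit the demands without splitting one across sites, so {H1, H2, H3} is the only feasible choice of open sites. Minimum: 459.

459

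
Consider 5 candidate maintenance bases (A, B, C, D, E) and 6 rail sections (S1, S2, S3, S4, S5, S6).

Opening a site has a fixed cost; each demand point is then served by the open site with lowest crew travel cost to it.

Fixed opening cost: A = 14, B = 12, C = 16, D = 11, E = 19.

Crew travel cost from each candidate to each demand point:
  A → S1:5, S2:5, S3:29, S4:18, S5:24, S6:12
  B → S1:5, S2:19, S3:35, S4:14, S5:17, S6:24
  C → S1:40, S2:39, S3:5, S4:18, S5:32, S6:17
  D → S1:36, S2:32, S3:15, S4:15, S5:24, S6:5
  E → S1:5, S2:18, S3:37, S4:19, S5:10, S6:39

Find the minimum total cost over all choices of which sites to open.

94

Open {A, D}: assign each demand point to its cheapest open site.
  S1→A 5, S2→A 5, S3→D 15, S4→D 15, S5→A 24, S6→D 5
  crew travel cost 69, fixed 25 → total 94.
Compare {B, D}: crew travel cost 75 + fixed 23 = 98.
Compare {D, E}: crew travel cost 68 + fixed 30 = 98.
Compare {A, B, D}: crew travel cost 61 + fixed 37 = 98.
All other subsets cost ≥ 98. Minimum total cost: 94.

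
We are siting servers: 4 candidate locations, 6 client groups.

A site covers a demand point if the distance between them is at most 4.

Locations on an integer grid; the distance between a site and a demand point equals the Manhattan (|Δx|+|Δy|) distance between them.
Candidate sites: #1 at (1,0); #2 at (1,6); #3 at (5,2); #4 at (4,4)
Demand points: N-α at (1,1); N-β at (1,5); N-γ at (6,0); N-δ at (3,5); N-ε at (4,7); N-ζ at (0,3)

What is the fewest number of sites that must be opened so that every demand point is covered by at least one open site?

Coverage sets (demand points within 4 of each site):
  #1: {N-α, N-ζ}
  #2: {N-β, N-δ, N-ε, N-ζ}
  #3: {N-γ}
  #4: {N-β, N-δ, N-ε}
No 2 sites suffice: every size-2 union leaves at least one demand point uncovered.
But {#1, #2, #3} covers everything, so the minimum is 3.

3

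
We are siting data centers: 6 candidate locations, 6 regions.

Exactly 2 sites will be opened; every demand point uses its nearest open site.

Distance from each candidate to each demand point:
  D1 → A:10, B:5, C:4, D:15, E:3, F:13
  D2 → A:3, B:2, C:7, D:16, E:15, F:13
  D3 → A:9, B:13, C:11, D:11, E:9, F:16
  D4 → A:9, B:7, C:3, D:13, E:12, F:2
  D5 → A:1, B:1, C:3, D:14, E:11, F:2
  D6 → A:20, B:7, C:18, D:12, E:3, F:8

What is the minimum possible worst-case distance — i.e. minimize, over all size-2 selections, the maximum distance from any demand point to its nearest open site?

Open {D3, D4}.
  Farthest demand point is D at distance 11 (to D3); all others are ≤ 11.
With {D3, D5} the worst case is 11.
With {D3, D6} the worst case is 11.
No size-2 selection achieves below 11.

11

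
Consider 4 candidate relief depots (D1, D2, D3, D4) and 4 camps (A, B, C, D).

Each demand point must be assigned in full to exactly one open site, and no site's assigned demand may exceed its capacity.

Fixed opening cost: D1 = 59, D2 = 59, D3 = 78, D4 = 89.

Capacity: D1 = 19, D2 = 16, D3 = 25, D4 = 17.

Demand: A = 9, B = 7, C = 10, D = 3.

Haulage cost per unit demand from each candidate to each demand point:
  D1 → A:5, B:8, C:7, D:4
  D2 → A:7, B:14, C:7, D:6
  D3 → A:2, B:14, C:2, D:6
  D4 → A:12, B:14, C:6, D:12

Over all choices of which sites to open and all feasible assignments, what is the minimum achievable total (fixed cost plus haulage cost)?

243

Open {D1, D3}; cheapest assignment that respects the capacities:
  D1 (cap 19, load 10): B, D — cost 7×8 + 3×4 = 68
  D3 (cap 25, load 19): A, C — cost 9×2 + 10×2 = 38
  Shipping 106, fixed 137 → total 243.
  Any other capacity-feasible assignment to {D1, D3} ships for at least 106.
Compare {D2, D3}: its best feasible assignment gives total 291.
Compare {D1, D2}: its best feasible assignment gives total 301.
Every other set of open sites that can feasibly serve all demand totals ≥ 291 even under its best assignment. Minimum: 243.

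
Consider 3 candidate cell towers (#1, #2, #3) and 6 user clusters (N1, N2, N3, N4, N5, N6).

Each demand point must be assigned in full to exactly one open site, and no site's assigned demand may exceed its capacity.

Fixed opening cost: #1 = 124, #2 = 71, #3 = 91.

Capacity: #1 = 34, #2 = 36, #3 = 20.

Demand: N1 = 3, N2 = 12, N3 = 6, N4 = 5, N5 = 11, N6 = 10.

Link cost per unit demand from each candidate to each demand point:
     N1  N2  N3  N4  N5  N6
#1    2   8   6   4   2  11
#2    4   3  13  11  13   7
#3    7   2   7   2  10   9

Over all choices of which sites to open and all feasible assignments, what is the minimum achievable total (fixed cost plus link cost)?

385

Open {#1, #2}; cheapest assignment that respects the capacities:
  #1 (cap 34, load 25): N1, N3, N4, N5 — cost 3×2 + 6×6 + 5×4 + 11×2 = 84
  #2 (cap 36, load 22): N2, N6 — cost 12×3 + 10×7 = 106
  Shipping 190, fixed 195 → total 385.
  Any other capacity-feasible assignment to {#1, #2} ships for at least 190.
Compare {#1, #3}: its best feasible assignment gives total 423.
Compare {#1, #2, #3}: its best feasible assignment gives total 454.
Every other set of open sites that can feasibly serve all demand totals ≥ 423 even under its best assignment. Minimum: 385.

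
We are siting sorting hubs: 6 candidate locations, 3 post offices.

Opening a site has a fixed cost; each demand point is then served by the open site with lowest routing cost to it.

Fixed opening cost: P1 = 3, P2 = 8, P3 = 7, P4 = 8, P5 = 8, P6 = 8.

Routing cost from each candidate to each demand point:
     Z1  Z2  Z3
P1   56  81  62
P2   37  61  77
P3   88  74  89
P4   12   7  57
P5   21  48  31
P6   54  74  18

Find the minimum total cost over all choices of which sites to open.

Open {P4, P6}: assign each demand point to its cheapest open site.
  Z1→P4 12, Z2→P4 7, Z3→P6 18
  routing cost 37, fixed 16 → total 53.
Compare {P1, P4, P6}: routing cost 37 + fixed 19 = 56.
Compare {P3, P4, P6}: routing cost 37 + fixed 23 = 60.
Compare {P2, P4, P6}: routing cost 37 + fixed 24 = 61.
All other subsets cost ≥ 56. Minimum total cost: 53.

53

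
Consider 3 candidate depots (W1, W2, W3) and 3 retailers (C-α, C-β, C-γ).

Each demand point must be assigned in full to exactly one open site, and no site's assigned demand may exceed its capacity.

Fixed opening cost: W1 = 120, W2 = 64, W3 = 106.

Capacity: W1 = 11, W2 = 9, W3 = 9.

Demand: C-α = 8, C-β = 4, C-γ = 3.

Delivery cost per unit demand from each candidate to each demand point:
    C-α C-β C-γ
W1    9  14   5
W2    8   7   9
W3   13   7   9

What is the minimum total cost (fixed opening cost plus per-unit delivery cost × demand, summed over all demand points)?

Open {W2, W3}; cheapest assignment that respects the capacities:
  W2 (cap 9, load 8): C-α — cost 8×8 = 64
  W3 (cap 9, load 7): C-β, C-γ — cost 4×7 + 3×9 = 55
  Shipping 119, fixed 170 → total 289.
  Any other capacity-feasible assignment to {W2, W3} ships for at least 119.
Compare {W1, W2}: its best feasible assignment gives total 299.
Compare {W1, W3}: its best feasible assignment gives total 341.
Every other set of open sites that can feasibly serve all demand totals ≥ 299 even under its best assignment. Minimum: 289.

289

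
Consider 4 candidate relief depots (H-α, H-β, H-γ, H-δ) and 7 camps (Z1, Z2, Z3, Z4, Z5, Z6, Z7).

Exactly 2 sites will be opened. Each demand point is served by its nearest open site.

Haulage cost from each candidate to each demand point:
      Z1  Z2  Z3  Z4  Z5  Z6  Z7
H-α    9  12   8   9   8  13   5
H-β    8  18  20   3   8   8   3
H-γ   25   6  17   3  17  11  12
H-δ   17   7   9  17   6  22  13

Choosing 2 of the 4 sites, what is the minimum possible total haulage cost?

44

Open {H-β, H-δ}.
  Z1→H-β 8, Z2→H-δ 7, Z3→H-δ 9, Z4→H-β 3, Z5→H-δ 6, Z6→H-β 8, Z7→H-β 3  ⇒ total 44.
Compare {H-α, H-β}: total 50.
Compare {H-α, H-γ}: total 50.
No size-2 selection does better; minimum is 44.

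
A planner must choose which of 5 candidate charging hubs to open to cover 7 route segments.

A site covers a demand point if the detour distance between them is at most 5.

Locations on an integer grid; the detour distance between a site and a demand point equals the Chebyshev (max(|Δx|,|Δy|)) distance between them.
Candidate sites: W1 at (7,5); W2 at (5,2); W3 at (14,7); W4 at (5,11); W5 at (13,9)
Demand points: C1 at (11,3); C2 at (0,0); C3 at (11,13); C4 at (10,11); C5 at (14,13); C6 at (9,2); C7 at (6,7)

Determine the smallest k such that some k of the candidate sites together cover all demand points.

Coverage sets (demand points within 5 of each site):
  W1: {C1, C6, C7}
  W2: {C2, C6, C7}
  W3: {C1, C4, C6}
  W4: {C4, C7}
  W5: {C3, C4, C5}
No 2 sites suffice: every size-2 union leaves at least one demand point uncovered.
But {W1, W2, W5} covers everything, so the minimum is 3.

3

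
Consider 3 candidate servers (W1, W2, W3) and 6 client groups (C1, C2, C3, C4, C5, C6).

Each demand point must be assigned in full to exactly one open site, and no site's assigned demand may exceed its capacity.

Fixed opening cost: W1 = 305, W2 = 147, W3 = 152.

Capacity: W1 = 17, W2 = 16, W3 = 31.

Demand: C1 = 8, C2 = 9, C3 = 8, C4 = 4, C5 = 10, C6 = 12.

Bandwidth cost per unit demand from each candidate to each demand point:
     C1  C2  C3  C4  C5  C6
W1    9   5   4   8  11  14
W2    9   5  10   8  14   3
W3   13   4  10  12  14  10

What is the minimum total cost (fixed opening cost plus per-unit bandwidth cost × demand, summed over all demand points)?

952

Open {W1, W2, W3}; cheapest assignment that respects the capacities:
  W1 (cap 17, load 16): C1, C3 — cost 8×9 + 8×4 = 104
  W2 (cap 16, load 16): C4, C6 — cost 4×8 + 12×3 = 68
  W3 (cap 31, load 19): C2, C5 — cost 9×4 + 10×14 = 176
  Shipping 348, fixed 604 → total 952.
  Any other capacity-feasible assignment to {W1, W2, W3} ships for at least 348.
Total demand is 51 and no other set of sites has combined capacity ≥ 51, so {W1, W2, W3} is the only feasible choice of open sites. Minimum: 952.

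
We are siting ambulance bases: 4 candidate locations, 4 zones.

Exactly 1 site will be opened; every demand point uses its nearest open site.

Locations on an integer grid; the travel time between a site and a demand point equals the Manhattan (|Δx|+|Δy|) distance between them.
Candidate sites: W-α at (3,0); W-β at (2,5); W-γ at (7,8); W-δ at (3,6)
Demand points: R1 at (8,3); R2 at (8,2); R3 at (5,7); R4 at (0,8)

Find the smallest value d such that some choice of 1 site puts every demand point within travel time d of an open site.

Open {W-γ}.
  Farthest demand point is R2 at travel time 7 (to W-γ); all others are ≤ 7.
With {W-β} the worst case is 9.
With {W-δ} the worst case is 9.
No size-1 selection achieves below 7.

7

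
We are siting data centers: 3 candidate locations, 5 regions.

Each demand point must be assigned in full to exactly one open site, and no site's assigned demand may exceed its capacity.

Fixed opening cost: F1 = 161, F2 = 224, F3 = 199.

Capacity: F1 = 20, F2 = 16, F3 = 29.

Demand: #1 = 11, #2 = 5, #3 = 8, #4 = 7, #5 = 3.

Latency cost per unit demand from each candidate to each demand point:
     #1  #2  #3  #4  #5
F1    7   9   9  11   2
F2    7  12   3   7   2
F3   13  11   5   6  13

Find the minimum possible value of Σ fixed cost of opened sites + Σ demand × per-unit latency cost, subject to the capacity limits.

570

Open {F1, F3}; cheapest assignment that respects the capacities:
  F1 (cap 20, load 19): #1, #2, #5 — cost 11×7 + 5×9 + 3×2 = 128
  F3 (cap 29, load 15): #3, #4 — cost 8×5 + 7×6 = 82
  Shipping 210, fixed 360 → total 570.
  Any other capacity-feasible assignment to {F1, F3} ships for at least 210.
Compare {F1, F2}: its best feasible assignment gives total 586.
Compare {F2, F3}: its best feasible assignment gives total 643.
Every other set of open sites that can feasibly serve all demand totals ≥ 586 even under its best assignment. Minimum: 570.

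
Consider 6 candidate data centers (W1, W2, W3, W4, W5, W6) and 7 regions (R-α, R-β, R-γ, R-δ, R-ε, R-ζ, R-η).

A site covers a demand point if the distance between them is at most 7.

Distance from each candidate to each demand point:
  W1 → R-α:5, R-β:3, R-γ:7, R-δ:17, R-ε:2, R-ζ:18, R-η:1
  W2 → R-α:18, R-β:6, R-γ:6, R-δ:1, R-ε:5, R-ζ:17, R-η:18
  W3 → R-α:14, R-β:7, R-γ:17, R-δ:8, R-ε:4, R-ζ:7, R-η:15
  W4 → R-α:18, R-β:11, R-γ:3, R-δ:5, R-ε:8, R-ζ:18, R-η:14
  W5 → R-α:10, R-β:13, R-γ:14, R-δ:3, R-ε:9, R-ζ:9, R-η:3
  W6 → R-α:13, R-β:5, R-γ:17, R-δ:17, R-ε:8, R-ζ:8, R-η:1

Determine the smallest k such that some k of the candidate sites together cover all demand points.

Coverage sets (demand points within 7 of each site):
  W1: {R-α, R-β, R-γ, R-ε, R-η}
  W2: {R-β, R-γ, R-δ, R-ε}
  W3: {R-β, R-ε, R-ζ}
  W4: {R-γ, R-δ}
  W5: {R-δ, R-η}
  W6: {R-β, R-η}
No 2 sites suffice: every size-2 union leaves at least one demand point uncovered.
But {W1, W2, W3} covers everything, so the minimum is 3.

3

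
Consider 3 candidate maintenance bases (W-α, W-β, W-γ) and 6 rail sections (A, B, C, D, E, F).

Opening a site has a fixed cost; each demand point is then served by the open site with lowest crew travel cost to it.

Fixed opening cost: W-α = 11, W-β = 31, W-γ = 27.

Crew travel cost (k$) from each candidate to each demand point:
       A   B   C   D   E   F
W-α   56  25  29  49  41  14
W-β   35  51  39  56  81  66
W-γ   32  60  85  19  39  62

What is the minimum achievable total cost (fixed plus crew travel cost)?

196

Open {W-α, W-γ}: assign each demand point to its cheapest open site.
  A→W-γ 32, B→W-α 25, C→W-α 29, D→W-γ 19, E→W-γ 39, F→W-α 14
  crew travel cost 158, fixed 38 → total 196.
Compare {W-α}: crew travel cost 214 + fixed 11 = 225.
Compare {W-α, W-β, W-γ}: crew travel cost 158 + fixed 69 = 227.
Compare {W-α, W-β}: crew travel cost 193 + fixed 42 = 235.
All other subsets cost ≥ 225. Minimum total cost: 196.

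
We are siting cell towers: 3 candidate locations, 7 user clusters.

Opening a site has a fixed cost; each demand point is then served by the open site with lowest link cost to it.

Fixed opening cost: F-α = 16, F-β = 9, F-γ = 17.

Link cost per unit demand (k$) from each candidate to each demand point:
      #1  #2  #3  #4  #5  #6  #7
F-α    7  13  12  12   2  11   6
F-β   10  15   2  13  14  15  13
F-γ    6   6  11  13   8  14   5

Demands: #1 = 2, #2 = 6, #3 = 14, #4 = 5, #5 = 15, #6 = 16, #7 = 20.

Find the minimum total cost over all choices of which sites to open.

Open {F-α, F-β, F-γ}: assign each demand point to its cheapest open site.
  #1→F-γ 2×6=12, #2→F-γ 6×6=36, #3→F-β 14×2=28, #4→F-α 5×12=60, #5→F-α 15×2=30, #6→F-α 16×11=176, #7→F-γ 20×5=100
  link cost 442, fixed 42 → total 484.
Compare {F-α, F-β}: link cost 506 + fixed 25 = 531.
Compare {F-α, F-γ}: link cost 568 + fixed 33 = 601.
Compare {F-β, F-γ}: link cost 585 + fixed 26 = 611.
All other subsets cost ≥ 531. Minimum total cost: 484.

484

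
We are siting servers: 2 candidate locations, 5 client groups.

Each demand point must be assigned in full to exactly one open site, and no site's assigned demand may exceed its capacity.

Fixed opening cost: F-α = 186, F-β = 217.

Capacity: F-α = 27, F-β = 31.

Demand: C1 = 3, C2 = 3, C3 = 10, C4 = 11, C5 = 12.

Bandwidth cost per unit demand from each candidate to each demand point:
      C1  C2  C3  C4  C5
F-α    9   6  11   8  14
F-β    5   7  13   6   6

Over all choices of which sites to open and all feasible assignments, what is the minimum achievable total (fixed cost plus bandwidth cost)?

684

Open {F-α, F-β}; cheapest assignment that respects the capacities:
  F-α (cap 27, load 13): C2, C3 — cost 3×6 + 10×11 = 128
  F-β (cap 31, load 26): C1, C4, C5 — cost 3×5 + 11×6 + 12×6 = 153
  Shipping 281, fixed 403 → total 684.
  Any other capacity-feasible assignment to {F-α, F-β} ships for at least 281.
Total demand is 39 and no other set of sites has combined capacity ≥ 39, so {F-α, F-β} is the only feasible choice of open sites. Minimum: 684.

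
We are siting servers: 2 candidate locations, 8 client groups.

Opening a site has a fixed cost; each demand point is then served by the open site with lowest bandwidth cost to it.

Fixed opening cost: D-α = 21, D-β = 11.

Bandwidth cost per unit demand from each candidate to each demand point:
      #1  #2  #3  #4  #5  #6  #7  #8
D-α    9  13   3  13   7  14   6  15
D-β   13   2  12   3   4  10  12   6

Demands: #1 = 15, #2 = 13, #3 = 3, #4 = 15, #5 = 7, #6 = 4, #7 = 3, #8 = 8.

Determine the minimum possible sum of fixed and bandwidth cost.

381

Open {D-α, D-β}: assign each demand point to its cheapest open site.
  #1→D-α 15×9=135, #2→D-β 13×2=26, #3→D-α 3×3=9, #4→D-β 15×3=45, #5→D-β 7×4=28, #6→D-β 4×10=40, #7→D-α 3×6=18, #8→D-β 8×6=48
  bandwidth cost 349, fixed 32 → total 381.
Compare {D-β}: bandwidth cost 454 + fixed 11 = 465.
Compare {D-α}: bandwidth cost 751 + fixed 21 = 772.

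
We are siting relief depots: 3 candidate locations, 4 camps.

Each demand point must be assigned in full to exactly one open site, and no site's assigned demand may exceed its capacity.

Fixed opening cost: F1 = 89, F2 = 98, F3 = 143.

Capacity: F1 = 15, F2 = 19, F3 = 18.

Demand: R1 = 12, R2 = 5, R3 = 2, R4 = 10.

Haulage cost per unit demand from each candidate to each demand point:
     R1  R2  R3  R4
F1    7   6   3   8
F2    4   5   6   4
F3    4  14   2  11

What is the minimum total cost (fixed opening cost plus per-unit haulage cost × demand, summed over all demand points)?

342

Open {F1, F2}; cheapest assignment that respects the capacities:
  F1 (cap 15, load 14): R1, R3 — cost 12×7 + 2×3 = 90
  F2 (cap 19, load 15): R2, R4 — cost 5×5 + 10×4 = 65
  Shipping 155, fixed 187 → total 342.
  Any other capacity-feasible assignment to {F1, F2} ships for at least 155.
Compare {F2, F3}: its best feasible assignment gives total 358.
Compare {F1, F3}: its best feasible assignment gives total 394.
Every other set of open sites that can feasibly serve all demand totals ≥ 358 even under its best assignment. Minimum: 342.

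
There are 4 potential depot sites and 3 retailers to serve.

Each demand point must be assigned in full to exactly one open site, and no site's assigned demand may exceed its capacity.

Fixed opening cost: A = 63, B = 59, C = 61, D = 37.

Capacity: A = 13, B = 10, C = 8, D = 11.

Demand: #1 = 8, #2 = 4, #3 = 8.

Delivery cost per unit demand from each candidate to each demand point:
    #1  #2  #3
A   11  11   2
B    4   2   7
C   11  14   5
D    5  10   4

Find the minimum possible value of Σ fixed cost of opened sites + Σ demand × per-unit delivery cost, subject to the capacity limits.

200

Open {A, D}; cheapest assignment that respects the capacities:
  A (cap 13, load 12): #2, #3 — cost 4×11 + 8×2 = 60
  D (cap 11, load 8): #1 — cost 8×5 = 40
  Shipping 100, fixed 100 → total 200.
  Any other capacity-feasible assignment to {A, D} ships for at least 100.
Compare {A, B}: its best feasible assignment gives total 214.
Compare {A, B, D}: its best feasible assignment gives total 223.
Every other set of open sites that can feasibly serve all demand totals ≥ 214 even under its best assignment. Minimum: 200.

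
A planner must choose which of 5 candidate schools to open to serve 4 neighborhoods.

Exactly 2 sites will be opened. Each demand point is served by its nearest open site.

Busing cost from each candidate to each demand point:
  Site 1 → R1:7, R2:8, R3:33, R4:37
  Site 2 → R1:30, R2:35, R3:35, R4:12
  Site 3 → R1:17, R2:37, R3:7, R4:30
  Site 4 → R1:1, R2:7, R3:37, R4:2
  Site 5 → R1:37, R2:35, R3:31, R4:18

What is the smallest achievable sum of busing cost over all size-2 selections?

Open {Site 3, Site 4}.
  R1→Site 4 1, R2→Site 4 7, R3→Site 3 7, R4→Site 4 2  ⇒ total 17.
Compare {Site 4, Site 5}: total 41.
Compare {Site 1, Site 4}: total 43.
No size-2 selection does better; minimum is 17.

17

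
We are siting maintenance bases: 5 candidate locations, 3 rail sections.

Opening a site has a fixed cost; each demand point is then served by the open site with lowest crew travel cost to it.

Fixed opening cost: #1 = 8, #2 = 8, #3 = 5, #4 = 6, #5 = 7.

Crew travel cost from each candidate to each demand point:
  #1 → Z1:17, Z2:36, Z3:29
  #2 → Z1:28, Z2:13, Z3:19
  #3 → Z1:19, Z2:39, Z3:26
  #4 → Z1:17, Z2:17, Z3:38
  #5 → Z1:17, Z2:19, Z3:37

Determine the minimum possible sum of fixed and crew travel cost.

Open {#2, #4}: assign each demand point to its cheapest open site.
  Z1→#4 17, Z2→#2 13, Z3→#2 19
  crew travel cost 49, fixed 14 → total 63.
Compare {#2, #3}: crew travel cost 51 + fixed 13 = 64.
Compare {#2, #5}: crew travel cost 49 + fixed 15 = 64.
Compare {#1, #2}: crew travel cost 49 + fixed 16 = 65.
All other subsets cost ≥ 64. Minimum total cost: 63.

63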